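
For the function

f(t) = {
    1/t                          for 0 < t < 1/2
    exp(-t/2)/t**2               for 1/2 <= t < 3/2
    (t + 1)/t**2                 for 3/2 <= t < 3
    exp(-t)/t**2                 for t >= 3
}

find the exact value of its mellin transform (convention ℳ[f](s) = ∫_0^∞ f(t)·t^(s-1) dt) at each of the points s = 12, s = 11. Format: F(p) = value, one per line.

reversing the shared t-power: 1 on [0, 1/2); exp(-t/2)/t on [1/2, 3/2); (t + 1)/t on [3/2, 3); …
reversing the shared t-power: t on [0, 1/2); exp(-t/2) on [1/2, 3/2); t + 1 on [3/2, 3); …
along the cuts 1/2, 3/2, 3, ℳ[f](s) splits into 4 integrals
∫ 1/t·t^(s-1) over [0, 1/2)
segment [1/2, 3/2) carries exp(-t/2)/t**2; integrate it
∫ (t + 1)/t**2·t^(s-1) over [3/2, 3)
on [3, ∞): add ∫ exp(-t)/t**2·t^(s-1) dt

F(12) = -201383466759*exp(-3/4)/256 + 2477577947/112640 + 7280604*exp(-3) + 122145247909*exp(-1/4)/256
F(11) = -5593984641*exp(-3/4)/128 + 20689567/2560 + 806769*exp(-3) + 3392923553*exp(-1/4)/128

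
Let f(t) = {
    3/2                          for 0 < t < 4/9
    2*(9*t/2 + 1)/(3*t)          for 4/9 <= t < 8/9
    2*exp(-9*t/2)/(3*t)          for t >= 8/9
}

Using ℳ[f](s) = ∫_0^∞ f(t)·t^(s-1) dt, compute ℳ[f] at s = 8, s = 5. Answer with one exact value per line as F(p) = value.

F(8) = 8949760*exp(-4)/14348907 + 6270976/33480783
F(5) = 4544*exp(-4)/19683 + 13952/32805

undo the common scale on t: 3/2 on [0, 2/3); (3*t + 1)/t on [2/3, 4/3); exp(-3*t)/t on [4/3, ∞)
undo the shared t-power: 3*t/2 on [0, 2/3); 3*t + 1 on [2/3, 4/3); exp(-3*t) on [4/3, ∞)
peel off the common scale on t: t on [0, 1); 2*t + 1 on [1, 2); exp(-2*t) on [2, ∞)
the 3 pieces separated at 4/9, 8/9 each add one integral
the [0, 4/9) slice contributes ∫ 3/2·t^(s-1) dt
between 4/9 and 8/9 the integrand is 2*(9*t/2 + 1)/(3*t)·t^(s-1)
segment [8/9, ∞) carries 2*exp(-9*t/2)/(3*t); integrate it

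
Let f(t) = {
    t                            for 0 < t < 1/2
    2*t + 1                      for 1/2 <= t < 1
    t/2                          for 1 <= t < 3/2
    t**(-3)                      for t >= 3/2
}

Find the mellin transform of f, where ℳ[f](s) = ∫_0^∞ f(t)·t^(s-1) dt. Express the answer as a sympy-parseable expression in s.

cuts at 1/2, 1, 3/2: linearity sums the 4 kernel integrals
∫ over [0, 1/2) of t·t^(s-1) joins the sum
over [1/2, 1), the kernel integral of (2*t + 1) enters the sum
piece [1, 3/2): integrate t/2 against the kernel
segment [3/2, ∞) carries t**(-3); integrate it

(270*2**s*s**2 - 702*2**s*s - 324*2**s + 49*3**s*s**2 - 275*3**s*s - 162*s**2 + 378*s + 324)/(108*2**s*s*(s**2 - 2*s - 3))
  -1 < Re(s) < 3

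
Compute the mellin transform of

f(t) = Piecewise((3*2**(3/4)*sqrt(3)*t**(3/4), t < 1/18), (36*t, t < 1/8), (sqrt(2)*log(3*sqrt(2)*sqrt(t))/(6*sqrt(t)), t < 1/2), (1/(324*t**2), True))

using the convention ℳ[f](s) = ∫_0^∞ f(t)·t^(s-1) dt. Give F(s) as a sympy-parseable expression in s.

invert the common scale on t to get 3*sqrt(3)*t**(3/4) on [0, 1/9); 18*t on [1/9, 1/4); log(3*sqrt(t))/(3*sqrt(t)) on [1/4, 1); …
strip the power substitution: 3*sqrt(3)*t**(3/2) on [0, 1/3); 18*t**2 on [1/3, 1/2); log(3*t)/(3*t) on [1/2, 1); …
undo the common scale on t: t**(3/2) on [0, 1); 2*t**2 on [1, 3/2); log(t)/t on [3/2, 3); …
breakpoints 1/18, 1/8, 1/2: one integral from each of the 4 segments
for t in [0, 1/18): the term is ∫ 3*2**(3/4)*sqrt(3)*t**(3/4)·t^(s-1)
∫ 36*t·t^(s-1) over [1/18, 1/8)
over [1/8, 1/2), the kernel integral of sqrt(2)*log(3*sqrt(2)*sqrt(t))/(6*sqrt(t)) enters the sum
segment 1/2 to ∞ holds 1/(324*t**2); add its integral

(324*2**(2*s)*(2*s - 4)*(2*s + 2)*(4*s**2 - 4*s + 1) - 324*2**(2*s)*(2*s - 4)*(4*s + 3)*(4*s**2 - 4*s + 1) - 216*3**(2*s)*s*(2*s - 4)*(2*s + 2)*(4*s + 3)*log(3) + 216*3**(2*s)*s*(2*s - 4)*(2*s + 2)*(4*s + 3)*log(2) - 108*3**(2*s)*(2*s - 4)*(2*s + 2)*(4*s + 3)*log(2) + 108*3**(2*s)*(2*s - 4)*(2*s + 2)*(4*s + 3) + 108*3**(2*s)*(2*s - 4)*(2*s + 2)*(4*s + 3)*log(3) + 729*3**(2*s)*(2*s - 4)*(4*s + 3)*(4*s**2 - 4*s + 1) + 108*6**(2*s)*s*(2*s - 4)*(2*s + 2)*(4*s + 3)*log(3) - 54*6**(2*s)*(2*s - 4)*(2*s + 2)*(4*s + 3)*log(3) - 54*6**(2*s)*(2*s - 4)*(2*s + 2)*(4*s + 3) - 2*6**(2*s)*(2*s + 2)*(4*s + 3)*(4*s**2 - 4*s + 1))/(81*2**s*6**(2*s)*(2*s - 4)*(2*s + 2)*(4*s + 3)*(4*s**2 - 4*s + 1))
  -3/4 < Re(s) < 2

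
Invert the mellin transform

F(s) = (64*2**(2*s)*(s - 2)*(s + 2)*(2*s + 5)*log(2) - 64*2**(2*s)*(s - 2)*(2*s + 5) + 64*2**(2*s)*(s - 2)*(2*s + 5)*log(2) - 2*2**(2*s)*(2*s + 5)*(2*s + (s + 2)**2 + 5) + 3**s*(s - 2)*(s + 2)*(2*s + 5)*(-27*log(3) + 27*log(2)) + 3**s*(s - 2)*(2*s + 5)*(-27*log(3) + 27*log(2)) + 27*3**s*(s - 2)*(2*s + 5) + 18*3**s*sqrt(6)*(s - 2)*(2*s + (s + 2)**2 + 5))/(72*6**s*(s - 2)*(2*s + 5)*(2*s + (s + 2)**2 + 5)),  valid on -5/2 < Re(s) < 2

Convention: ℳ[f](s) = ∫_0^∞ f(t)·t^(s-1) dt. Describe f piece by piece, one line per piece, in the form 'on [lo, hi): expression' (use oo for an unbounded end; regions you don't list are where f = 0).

reversing the shared t-power: sqrt(3)*sqrt(t) on [0, 1/2); 3*t*log(3*t) on [1/2, 2/3); 1/(81*t**4) on [2/3, ∞)
invert the common scale on t to get sqrt(t) on [0, 3/2); t*log(t) on [3/2, 2); t**(-4) on [2, ∞)
breakpoints 1/2, 2/3: one integral from each of the 3 segments
on [0, 1/2) integrate f = sqrt(3)*t**(5/2) against the kernel
[1/2, 2/3) adds the kernel integral of 3*t**3*log(3*t)
∫ 1/(81*t**2)·t^(s-1) over [2/3, ∞)

on [0, 1/2): sqrt(3)*t**(5/2)
on [1/2, 2/3): 3*t**3*log(3*t)
on [2/3, oo): 1/(81*t**2)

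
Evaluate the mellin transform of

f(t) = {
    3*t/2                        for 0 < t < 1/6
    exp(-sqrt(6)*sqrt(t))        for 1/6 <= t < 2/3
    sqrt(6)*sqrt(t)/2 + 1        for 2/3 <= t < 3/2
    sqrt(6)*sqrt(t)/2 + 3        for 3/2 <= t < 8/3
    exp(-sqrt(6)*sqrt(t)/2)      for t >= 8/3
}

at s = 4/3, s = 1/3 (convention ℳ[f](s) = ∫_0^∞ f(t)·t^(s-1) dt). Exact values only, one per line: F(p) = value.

F(4/3) = 6**(2/3)*(-4158*3**(2/3) - 1596*2**(2/3) - 616*uppergamma(8/3, 2) + 33 + 616*uppergamma(8/3, 1) + 2464*2**(2/3)*uppergamma(8/3, 2) + 32928*2**(1/3))/11088
F(1/3) = 6**(2/3)*(-480*3**(2/3) - 336*2**(2/3) - 160*uppergamma(2/3, 2) + 15 + 160*2**(2/3)*uppergamma(2/3, 2) + 160*uppergamma(2/3, 1) + 1824*2**(1/3))/480

undo the common scale on t: t on [0, 1/4); exp(-2*sqrt(t)) on [1/4, 1); sqrt(t) + 1 on [1, 9/4); …
invert the power substitution to get t**2 on [0, 1/2); exp(-2*t) on [1/2, 1); t + 1 on [1, 3/2); …
linearity at 1/6, 2/3, 3/2, 8/3 turns ℳ[f](s) into 5 summed integrals
between 0 and 1/6 the integrand is 3*t/2·t^(s-1)
between 1/6 and 2/3 the integrand is exp(-sqrt(6)*sqrt(t))·t^(s-1)
between 2/3 and 3/2 the integrand is (sqrt(6)*sqrt(t)/2 + 1)·t^(s-1)
for t in [3/2, 8/3): the term is ∫ (sqrt(6)*sqrt(t)/2 + 3)·t^(s-1)
segment [8/3, ∞) carries exp(-sqrt(6)*sqrt(t)/2); integrate it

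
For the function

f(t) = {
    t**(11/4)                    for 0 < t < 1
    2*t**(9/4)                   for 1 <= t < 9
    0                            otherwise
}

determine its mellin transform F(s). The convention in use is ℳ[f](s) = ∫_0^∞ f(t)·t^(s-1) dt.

back out the shared t-power: t**(3/4) on [0, 1); 2*t**(1/4) on [1, 9)
the power substitution comes off first: t**(3/2) on [0, 1); 2*sqrt(t) on [1, 3)
treat the 2 regions marked off by 1 separately and sum
[0, 1) adds the kernel integral of t**(11/4)
on [1, 9) integrate f = 2*t**(9/4) against the kernel

4*(2*3**(2*s + 9/2)*(4*s + 11) - 4*s - 13)/((4*s + 9)*(4*s + 11))
  Re(s) > -11/4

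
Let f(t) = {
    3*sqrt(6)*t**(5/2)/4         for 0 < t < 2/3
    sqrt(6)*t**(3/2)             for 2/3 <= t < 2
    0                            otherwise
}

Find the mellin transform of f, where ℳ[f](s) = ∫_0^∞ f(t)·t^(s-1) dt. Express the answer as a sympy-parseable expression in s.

remove the shared t-power first: 3*sqrt(6)*t**(3/2)/4 on [0, 2/3); sqrt(6)*sqrt(t) on [2/3, 2)
invert the common scale on t to get t**(3/2) on [0, 1); 2*sqrt(t) on [1, 3)
linearity at 2/3 turns ℳ[f](s) into 2 summed integrals
segment 0 to 2/3 holds 3*sqrt(6)*t**(5/2)/4; add its integral
the [2/3, 2) slice contributes ∫ sqrt(6)*t**(3/2)·t^(s-1) dt

(2/3)**(s + 1)*(2*3**(s + 3/2)*(4*s + 10) - 4*s - 14)/((2*s + 3)*(2*s + 5))
  Re(s) > -5/2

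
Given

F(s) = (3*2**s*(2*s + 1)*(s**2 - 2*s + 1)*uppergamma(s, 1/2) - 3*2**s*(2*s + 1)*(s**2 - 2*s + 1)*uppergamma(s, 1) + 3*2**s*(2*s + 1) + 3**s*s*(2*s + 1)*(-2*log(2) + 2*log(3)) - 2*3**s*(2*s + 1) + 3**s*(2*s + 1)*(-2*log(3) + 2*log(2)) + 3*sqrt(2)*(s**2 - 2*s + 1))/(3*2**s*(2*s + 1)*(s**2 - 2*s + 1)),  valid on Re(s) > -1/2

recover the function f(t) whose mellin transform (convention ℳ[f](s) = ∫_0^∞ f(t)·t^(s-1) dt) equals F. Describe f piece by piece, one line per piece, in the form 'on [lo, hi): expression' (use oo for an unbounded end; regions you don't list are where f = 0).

on [0, 1/2): sqrt(t)
on [1/2, 1): exp(-t)
on [1, 3/2): log(t)/t

split f at 1/2, 1: ℳ[f](s) collects 3 kernel integrals
on [0, 1/2): add ∫ sqrt(t)·t^(s-1) dt
between 1/2 and 1 the integrand is exp(-t)·t^(s-1)
on [1, 3/2) integrate f = log(t)/t against the kernel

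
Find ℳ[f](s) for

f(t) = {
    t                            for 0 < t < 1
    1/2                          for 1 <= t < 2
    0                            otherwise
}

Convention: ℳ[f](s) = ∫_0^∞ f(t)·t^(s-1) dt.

treat the 2 regions marked off by 1 separately and sum
on [0, 1) integrate f = t against the kernel
for t in [1, 2): the term is ∫ 1/2·t^(s-1)

(2**s*(s + 1) + s - 1)/(2*s*(s + 1))
  Re(s) > -1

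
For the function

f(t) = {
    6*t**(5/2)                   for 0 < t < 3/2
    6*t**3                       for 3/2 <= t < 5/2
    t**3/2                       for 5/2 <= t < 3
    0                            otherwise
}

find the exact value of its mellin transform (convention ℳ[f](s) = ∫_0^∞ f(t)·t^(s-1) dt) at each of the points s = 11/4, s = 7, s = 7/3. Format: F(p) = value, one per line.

split f at 3/2, 5/2: ℳ[f](s) collects 3 kernel integrals
on [0, 3/2): add ∫ 6*t**(5/2)·t^(s-1) dt
segment [3/2, 5/2) carries 6*t**3; integrate it
for t in [5/2, 3): the term is ∫ t**3/2·t^(s-1)

F(11/4) = -729*2**(1/4)*3**(3/4)/184 + 243*2**(3/4)*3**(1/4)/56 + 486*3**(3/4)/23 + 34375*2**(1/4)*5**(3/4)/736
F(7) = 59049*sqrt(6)/4864 + 167179463/20480
F(7/3) = -2187*2**(2/3)*3**(1/3)/512 + 729*2**(1/6)*3**(5/6)/232 + 729*3**(1/3)/32 + 103125*2**(2/3)*5**(1/3)/2048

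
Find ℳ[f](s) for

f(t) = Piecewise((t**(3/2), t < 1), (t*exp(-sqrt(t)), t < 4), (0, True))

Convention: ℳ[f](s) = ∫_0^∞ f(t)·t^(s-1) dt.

reversing the shared t-power: sqrt(t) on [0, 1); exp(-sqrt(t)) on [1, 4)
strip the power substitution: t on [0, 1); exp(-t) on [1, 2)
integrate the 2 segments split at 1, then add the results
[0, 1) adds the kernel integral of t**(3/2)
over [1, 4), the kernel integral of t*exp(-sqrt(t)) enters the sum

2*((2*s + 3)*uppergamma(2*s + 2, 1) - (2*s + 3)*uppergamma(2*s + 2, 2) + 1)/(2*s + 3)
  Re(s) > -3/2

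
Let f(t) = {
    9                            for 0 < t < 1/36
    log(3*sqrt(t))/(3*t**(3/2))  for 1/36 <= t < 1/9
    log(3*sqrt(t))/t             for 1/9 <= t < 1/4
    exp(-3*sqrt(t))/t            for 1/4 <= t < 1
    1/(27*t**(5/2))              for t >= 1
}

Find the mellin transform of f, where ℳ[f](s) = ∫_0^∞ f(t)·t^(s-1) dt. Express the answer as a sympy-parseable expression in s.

6**(2 - 2*s)*(864*2**(2*s - 2)*s*(s - 1)**2*(2*s - 5)*(-4*s + 4*(s - 1)**2 + 5)*uppergamma(2*s - 2, 3/2) - 864*2**(2*s - 2)*s*(s - 1)**2*(2*s - 5)*(-4*s + 4*(s - 1)**2 + 5)*uppergamma(2*s - 2, 3) - 864*2**(2*s - 2)*s*(s - 1)**2*(2*s - 5) + 216*2**(2*s - 2)*s*(2*s - 5)*(-4*s + 4*(s - 1)**2 + 5) - 432*3**(2*s - 2)*s*(s - 1)*(2*s - 5)*(-4*s + 4*(s - 1)**2 + 5)*log(2) + 432*3**(2*s - 2)*s*(s - 1)*(2*s - 5)*(-4*s + 4*(s - 1)**2 + 5)*log(3) - 216*3**(2*s - 2)*s*(2*s - 5)*(-4*s + 4*(s - 1)**2 + 5) - 32*6**(2*s - 2)*s*(s - 1)**2*(-4*s + 4*(s - 1)**2 + 5) + 3456*s*(s - 1)**3*(2*s - 5)*log(2) - 1728*s*(s - 1)**2*(2*s - 5)*log(2) + 1728*s*(s - 1)**2*(2*s - 5) + 108*(s - 1)**2*(2*s - 5)*(-4*s + 4*(s - 1)**2 + 5))/(432*s*(s - 1)**2*(2*s - 5)*(-4*s + 4*(s - 1)**2 + 5))
  0 < Re(s) < 5/2

remove the shared t-power first: 9*t on [0, 1/36); log(3*sqrt(t))/(3*sqrt(t)) on [1/36, 1/9); log(3*sqrt(t)) on [1/9, 1/4); …
invert the power substitution to get 9*t**2 on [0, 1/6); log(3*t)/(3*t) on [1/6, 1/3); log(3*t) on [1/3, 1/2); …
undo the common scale on t: t**2 on [0, 1/2); log(t)/t on [1/2, 1); log(t) on [1, 3/2); …
linearity at 1/36, 1/9, 1/4, 1 turns ℳ[f](s) into 5 summed integrals
over [0, 1/36), the kernel integral of 9 enters the sum
over [1/36, 1/9), the kernel integral of log(3*sqrt(t))/(3*t**(3/2)) enters the sum
[1/9, 1/4) adds the kernel integral of log(3*sqrt(t))/t
for t in [1/4, 1): the term is ∫ exp(-3*sqrt(t))/t·t^(s-1)
for t in [1, ∞): the term is ∫ 1/(27*t**(5/2))·t^(s-1)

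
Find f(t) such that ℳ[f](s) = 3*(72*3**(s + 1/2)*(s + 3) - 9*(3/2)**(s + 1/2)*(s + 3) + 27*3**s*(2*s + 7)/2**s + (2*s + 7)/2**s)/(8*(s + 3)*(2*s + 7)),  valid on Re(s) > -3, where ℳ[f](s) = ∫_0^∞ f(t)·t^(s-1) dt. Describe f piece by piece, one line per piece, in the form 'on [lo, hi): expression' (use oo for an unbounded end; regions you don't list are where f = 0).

cuts at 1/2, 3/2: linearity sums the 3 kernel integrals
piece [0, 1/2): integrate 6*t**3 against the kernel
piece [1/2, 3/2): integrate 3*t**3 against the kernel
on [3/2, 3) integrate f = t**(7/2)/2 against the kernel

on [0, 1/2): 6*t**3
on [1/2, 3/2): 3*t**3
on [3/2, 3): t**(7/2)/2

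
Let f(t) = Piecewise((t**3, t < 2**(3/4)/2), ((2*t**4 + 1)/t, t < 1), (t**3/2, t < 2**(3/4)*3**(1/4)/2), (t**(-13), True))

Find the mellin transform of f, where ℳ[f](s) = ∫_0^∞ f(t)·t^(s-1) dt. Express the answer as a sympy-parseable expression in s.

2**(-s/4 - 7/4)*(405*2**(s/4 + 3/4)*(s - 13)*(s - 1) + 81*2**(s/4 + 15/4)*(s - 13) - 32*3**(s/4 + 3/4)*(s - 1)*(s + 3) + 3**(s/4 + 19/4)*(s - 13)*(s - 1) - 1296*s - 486*(s - 13)*(s - 1) + 16848)/(81*(s - 13)*(s - 1)*(s + 3))
  -3 < Re(s) < 13

undo the shared t-power: t**4 on [0, 2**(3/4)/2); 2*t**4 + 1 on [2**(3/4)/2, 1); t**4/2 on [1, 2**(3/4)*3**(1/4)/2); …
remove the power substitution first: t**2 on [0, sqrt(2)/2); 2*t**2 + 1 on [sqrt(2)/2, 1); t**2/2 on [1, sqrt(6)/2); …
reversing the power substitution: t on [0, 1/2); 2*t + 1 on [1/2, 1); t/2 on [1, 3/2); …
treat the 4 regions marked off by 2**(3/4)/2, 1, 2**(3/4)*3**(1/4)/2 separately and sum
over [0, 2**(3/4)/2), the kernel integral of t**3 enters the sum
on [2**(3/4)/2, 1): add ∫ (2*t**4 + 1)/t·t^(s-1) dt
segment 1 to 2**(3/4)*3**(1/4)/2 holds t**3/2; add its integral
over [2**(3/4)*3**(1/4)/2, ∞), the kernel integral of t**(-13) enters the sum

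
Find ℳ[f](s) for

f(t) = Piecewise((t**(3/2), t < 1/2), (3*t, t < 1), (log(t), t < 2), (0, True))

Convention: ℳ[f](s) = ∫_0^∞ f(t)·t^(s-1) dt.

(-2*2**(2*s)*(s + 1)*(2*s + 3) + 6*2**s*s**2*(2*s + 3) + 2*2**s*(s + 1)*(2*s + 3) + 4**s*s*(s + 1)*(2*s + 3)*log(4) + sqrt(2)*s**2*(s + 1) - 3*s**2*(2*s + 3))/(2*2**s*s**2*(s + 1)*(2*s + 3))
  Re(s) > -3/2

treat the 3 regions marked off by 1/2, 1 separately and sum
over [0, 1/2), the kernel integral of t**(3/2) enters the sum
piece [1/2, 1): integrate 3*t against the kernel
[1, 2) adds the kernel integral of log(t)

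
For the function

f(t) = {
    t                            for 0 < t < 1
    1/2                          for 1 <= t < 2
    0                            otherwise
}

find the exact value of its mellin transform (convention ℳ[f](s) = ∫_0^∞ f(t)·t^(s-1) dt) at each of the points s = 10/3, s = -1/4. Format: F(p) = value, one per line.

split f at 1: ℳ[f](s) collects 2 kernel integrals
∫ over [0, 1) of t·t^(s-1) joins the sum
∫ over [1, 2) of 1/2·t^(s-1) joins the sum

F(10/3) = 21/260 + 6*2**(1/3)/5
F(-1/4) = 10/3 - 2**(3/4)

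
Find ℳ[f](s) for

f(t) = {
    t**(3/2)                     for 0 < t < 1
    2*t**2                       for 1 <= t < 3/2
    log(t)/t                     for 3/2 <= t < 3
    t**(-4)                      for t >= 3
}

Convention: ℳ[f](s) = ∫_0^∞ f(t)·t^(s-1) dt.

along the cuts 1, 3/2, 3, ℳ[f](s) splits into 4 integrals
on [0, 1) integrate f = t**(3/2) against the kernel
segment 1 to 3/2 holds 2*t**2; add its integral
piece [3/2, 3): integrate log(t)/t against the kernel
piece [3, ∞): integrate t**(-4) against the kernel

(324*2**s*(s - 4)*(s + 2)*(s**2 - 2*s + 1) - 324*2**s*(s - 4)*(2*s + 3)*(s**2 - 2*s + 1) - 108*3**s*s*(s - 4)*(s + 2)*(2*s + 3)*log(3) + 108*3**s*s*(s - 4)*(s + 2)*(2*s + 3)*log(2) - 108*3**s*(s - 4)*(s + 2)*(2*s + 3)*log(2) + 108*3**s*(s - 4)*(s + 2)*(2*s + 3) + 108*3**s*(s - 4)*(s + 2)*(2*s + 3)*log(3) + 729*3**s*(s - 4)*(2*s + 3)*(s**2 - 2*s + 1) + 54*6**s*s*(s - 4)*(s + 2)*(2*s + 3)*log(3) - 54*6**s*(s - 4)*(s + 2)*(2*s + 3)*log(3) - 54*6**s*(s - 4)*(s + 2)*(2*s + 3) - 2*6**s*(s + 2)*(2*s + 3)*(s**2 - 2*s + 1))/(162*2**s*(s - 4)*(s + 2)*(2*s + 3)*(s**2 - 2*s + 1))
  -3/2 < Re(s) < 4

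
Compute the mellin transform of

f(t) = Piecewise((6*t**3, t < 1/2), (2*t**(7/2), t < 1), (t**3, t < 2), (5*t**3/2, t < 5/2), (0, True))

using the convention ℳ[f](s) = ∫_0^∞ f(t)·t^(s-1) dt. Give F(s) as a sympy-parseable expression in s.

the 4 pieces separated at 1/2, 1, 2 each add one integral
piece [0, 1/2): integrate 6*t**3 against the kernel
∫ 2*t**(7/2)·t^(s-1) over [1/2, 1)
∫ t**3·t^(s-1) over [1, 2)
piece [2, 5/2): integrate 5*t**3/2 against the kernel

(-192*2**s*(2*s + 7) - 4*2**(1/2 - s)*(s + 3) + 32*s + 80 + 625*5**s*(2*s + 7)/2**s + 12*(2*s + 7)/2**s)/(16*(s + 3)*(2*s + 7))
  Re(s) > -3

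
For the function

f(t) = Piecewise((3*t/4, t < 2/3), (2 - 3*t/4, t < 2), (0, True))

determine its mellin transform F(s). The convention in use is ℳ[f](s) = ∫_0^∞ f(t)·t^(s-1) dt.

2**s*(3**s*s + 4*3**s - 2*s - 4)/(2*3**s*s*(s + 1))
  Re(s) > -1

peel off the common scale on t: 3*t/2 on [0, 1/3); 2 - 3*t/2 on [1/3, 1)
peel off the common scale on t: t on [0, 1/2); 2 - t on [1/2, 3/2)
summing 2 kernel integrals split by 2/3 yields ℳ[f](s)
on [0, 2/3) integrate f = 3*t/4 against the kernel
[2/3, 2) adds the kernel integral of (2 - 3*t/4)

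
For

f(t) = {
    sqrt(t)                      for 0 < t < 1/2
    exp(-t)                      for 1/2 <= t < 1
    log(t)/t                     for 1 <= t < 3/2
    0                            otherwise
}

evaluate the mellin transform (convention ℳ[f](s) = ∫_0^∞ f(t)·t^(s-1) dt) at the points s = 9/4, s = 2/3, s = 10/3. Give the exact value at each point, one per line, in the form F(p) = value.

F(9/4) = -12*2**(3/4)*3**(1/4)/25 - uppergamma(9/4, 1) + 2**(1/4)/22 + log(3**(3*2**(3/4)*3**(1/4)/5)/2**(3*2**(3/4)*3**(1/4)/5)) + 16/25 + uppergamma(9/4, 1/2)
F(2/3) = -3*2**(1/3)*3**(2/3) + log(2**(2**(1/3)*3**(2/3))/3**(2**(1/3)*3**(2/3))) - uppergamma(2/3, 1) + 3*2**(5/6)/14 + uppergamma(2/3, 1/2) + 9
F(10/3) = -uppergamma(10/3, 1) - 81*2**(2/3)*3**(1/3)/392 + 3*2**(1/6)/184 + 9/49 + log(3**(27*2**(2/3)*3**(1/3)/56)/2**(27*2**(2/3)*3**(1/3)/56)) + uppergamma(10/3, 1/2)

cuts at 1/2, 1: linearity sums the 3 kernel integrals
on [0, 1/2): add ∫ sqrt(t)·t^(s-1) dt
for t in [1/2, 1): the term is ∫ exp(-t)·t^(s-1)
∫ over [1, 3/2) of log(t)/t·t^(s-1) joins the sum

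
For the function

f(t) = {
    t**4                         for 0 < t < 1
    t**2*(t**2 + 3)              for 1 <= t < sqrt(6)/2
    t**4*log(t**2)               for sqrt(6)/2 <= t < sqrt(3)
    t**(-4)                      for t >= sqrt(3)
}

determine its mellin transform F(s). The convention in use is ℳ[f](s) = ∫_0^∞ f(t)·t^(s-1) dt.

2**(-s/2 - 1)*(-81*2**(s/2 + 1)*(s/2 - 2)*(s + 2)*(s + (s + 2)**2/4 + 3) - 162*2**(s/2 + 1)*(s/2 - 2)*(s + (s + 2)**2/4 + 3) - 81*3**(s/2 + 1)*(s/2 - 2)*(s/2 + 2)*(s + 2)**2*log(3)/4 + 81*3**(s/2 + 1)*(s/2 - 2)*(s/2 + 2)*(s + 2)**2*log(2)/4 - 81*3**(s/2 + 1)*(s/2 - 2)*(s/2 + 2)*(s + 2)*log(3)/2 + 81*3**(s/2 + 1)*(s/2 - 2)*(s/2 + 2)*(s + 2)*log(2)/2 + 81*3**(s/2 + 1)*(s/2 - 2)*(s/2 + 2)*(s + 2)/2 + 243*3**(s/2 + 1)*(s/2 - 2)*(s + 2)*(s + (s + 2)**2/4 + 3)/2 + 162*3**(s/2 + 1)*(s/2 - 2)*(s + (s + 2)**2/4 + 3) + 81*6**(s/2 + 1)*(s/2 - 2)*(s/2 + 2)*(s + 2)**2*log(3)/2 - 81*6**(s/2 + 1)*(s/2 - 2)*(s/2 + 2)*(s + 2) + 81*6**(s/2 + 1)*(s/2 - 2)*(s/2 + 2)*(s + 2)*log(3) - 6**(s/2 + 1)*(s/2 + 2)*(s + 2)*(s + (s + 2)**2/4 + 3))/(54*(s/2 - 2)*(s/2 + 2)*(s + 2)*(s + (s + 2)**2/4 + 3))
  -4 < Re(s) < 4

remove the shared t-power first: t**3 on [0, 1); t*(t**2 + 3) on [1, sqrt(6)/2); t**3*log(t**2) on [sqrt(6)/2, sqrt(3)); …
the shared t-power comes off first: t**2 on [0, 1); t**2 + 3 on [1, sqrt(6)/2); t**2*log(t**2) on [sqrt(6)/2, sqrt(3)); …
strip the power substitution: t on [0, 1); t + 3 on [1, 3/2); t*log(t) on [3/2, 3); …
along the cuts 1, sqrt(6)/2, sqrt(3), ℳ[f](s) splits into 4 integrals
for t in [0, 1): the term is ∫ t**4·t^(s-1)
piece [1, sqrt(6)/2): integrate t**2*(t**2 + 3) against the kernel
between sqrt(6)/2 and sqrt(3) the integrand is t**4*log(t**2)·t^(s-1)
[sqrt(3), ∞) adds the kernel integral of t**(-4)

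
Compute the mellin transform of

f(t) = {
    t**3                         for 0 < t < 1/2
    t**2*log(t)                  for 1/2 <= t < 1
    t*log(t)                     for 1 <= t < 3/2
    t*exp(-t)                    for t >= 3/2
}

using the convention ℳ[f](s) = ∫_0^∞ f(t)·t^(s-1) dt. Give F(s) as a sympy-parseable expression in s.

remove the shared t-power first: t**2 on [0, 1/2); t*log(t) on [1/2, 1); log(t) on [1, 3/2); …
the 4 pieces separated at 1/2, 1, 3/2 each add one integral
[0, 1/2) adds the kernel integral of t**3
segment 1/2 to 1 holds t**2*log(t); add its integral
segment [1, 3/2) carries t*log(t); integrate it
on [3/2, ∞) integrate f = t*exp(-t) against the kernel

(8*2**s*(s + 1)**2*(s + 3)*(2*s + (s + 1)**2 + 3)*uppergamma(s + 1, 3/2) - 8*2**s*(s + 1)**2*(s + 3) + 8*2**s*(s + 3)*(2*s + (s + 1)**2 + 3) + 3**s*(s + 1)*(s + 3)*(-12*log(2) + 12*log(3))*(2*s + (s + 1)**2 + 3) - 12*3**s*(s + 3)*(2*s + (s + 1)**2 + 3) + (s + 1)**3*(s + 3)*log(4) + (s + 1)**2*(s + 3)*log(4) + 2*(s + 1)**2*(s + 3) + (s + 1)**2*(2*s + (s + 1)**2 + 3))/(8*2**s*(s + 1)**2*(s + 3)*(2*s + (s + 1)**2 + 3))
  Re(s) > -3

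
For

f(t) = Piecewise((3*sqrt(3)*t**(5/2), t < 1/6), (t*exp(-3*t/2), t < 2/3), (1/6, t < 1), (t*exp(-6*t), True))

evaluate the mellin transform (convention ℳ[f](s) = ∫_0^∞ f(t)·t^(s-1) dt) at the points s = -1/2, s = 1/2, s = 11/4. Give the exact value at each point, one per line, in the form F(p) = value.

F(-1/2) = -1/3 - sqrt(6)*sqrt(pi)*erfc(1)/3 + sqrt(6)*sqrt(pi)*erfc(sqrt(6))/6 + sqrt(3)/24 + sqrt(6)/6 + sqrt(6)*sqrt(pi)*erfc(1/2)/3
F(1/2) = -sqrt(6)/9 - 2*sqrt(6)*exp(-1)/9 - sqrt(6)*sqrt(pi)*erfc(1)/9 + sqrt(6)*sqrt(pi)*erfc(sqrt(6))/72 + exp(-6)/6 + sqrt(3)/216 + sqrt(6)*exp(-1/4)/9 + sqrt(6)*sqrt(pi)*erfc(1/2)/9 + 1/3
F(11/4) = -8*2**(3/4)*3**(1/4)*uppergamma(15/4, 1)/81 - 2677*2**(3/4)*3**(1/4)/299376 + 6**(1/4)*uppergamma(15/4, 6)/1296 + 2/33 + 8*2**(3/4)*3**(1/4)*uppergamma(15/4, 1/4)/81

peel off the shared t-power: 3*sqrt(3)*t**(3/2) on [0, 1/6); exp(-3*t/2) on [1/6, 2/3); 1/(6*t) on [2/3, 1); …
remove the common scale on t first: t**(3/2) on [0, 1/2); exp(-t/2) on [1/2, 2); 1/(2*t) on [2, 3); …
linearity at 1/6, 2/3, 1 turns ℳ[f](s) into 4 summed integrals
segment 0 to 1/6 holds 3*sqrt(3)*t**(5/2); add its integral
for t in [1/6, 2/3): the term is ∫ t*exp(-3*t/2)·t^(s-1)
the [2/3, 1) slice contributes ∫ 1/6·t^(s-1) dt
∫ over [1, ∞) of t*exp(-6*t)·t^(s-1) joins the sum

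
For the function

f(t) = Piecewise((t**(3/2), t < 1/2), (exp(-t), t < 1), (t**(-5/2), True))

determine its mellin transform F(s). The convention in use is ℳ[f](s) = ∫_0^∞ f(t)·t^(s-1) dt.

split f at 1/2, 1: ℳ[f](s) collects 3 kernel integrals
piece [0, 1/2): integrate t**(3/2) against the kernel
[1/2, 1) adds the kernel integral of exp(-t)
over [1, ∞), the kernel integral of t**(-5/2) enters the sum

(2*2**s*(2*s - 5)*(2*s + 3)*uppergamma(s, 1/2) - 2*2**s*(2*s - 5)*(2*s + 3)*uppergamma(s, 1) - 4*2**s*(2*s + 3) + sqrt(2)*(2*s - 5))/(2*2**s*(2*s - 5)*(2*s + 3))
  -3/2 < Re(s) < 5/2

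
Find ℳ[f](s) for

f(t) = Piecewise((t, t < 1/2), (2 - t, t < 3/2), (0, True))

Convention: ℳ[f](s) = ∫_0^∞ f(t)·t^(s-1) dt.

breakpoints 1/2: one integral from each of the 2 segments
for t in [0, 1/2): the term is ∫ t·t^(s-1)
for t in [1/2, 3/2): the term is ∫ (2 - t)·t^(s-1)

(3**s*s + 4*3**s - 2*s - 4)/(2*2**s*s*(s + 1))
  Re(s) > -1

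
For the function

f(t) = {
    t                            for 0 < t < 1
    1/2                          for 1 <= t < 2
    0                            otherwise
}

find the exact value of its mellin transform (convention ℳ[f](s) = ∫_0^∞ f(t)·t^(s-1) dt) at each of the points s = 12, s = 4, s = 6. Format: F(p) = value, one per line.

decompose at 1; ℳ[f](s) sums the 2 pieces' integrals
on [0, 1): add ∫ t·t^(s-1) dt
∫ over [1, 2) of 1/2·t^(s-1) joins the sum

F(12) = 17753/104
F(4) = 83/40
F(6) = 151/28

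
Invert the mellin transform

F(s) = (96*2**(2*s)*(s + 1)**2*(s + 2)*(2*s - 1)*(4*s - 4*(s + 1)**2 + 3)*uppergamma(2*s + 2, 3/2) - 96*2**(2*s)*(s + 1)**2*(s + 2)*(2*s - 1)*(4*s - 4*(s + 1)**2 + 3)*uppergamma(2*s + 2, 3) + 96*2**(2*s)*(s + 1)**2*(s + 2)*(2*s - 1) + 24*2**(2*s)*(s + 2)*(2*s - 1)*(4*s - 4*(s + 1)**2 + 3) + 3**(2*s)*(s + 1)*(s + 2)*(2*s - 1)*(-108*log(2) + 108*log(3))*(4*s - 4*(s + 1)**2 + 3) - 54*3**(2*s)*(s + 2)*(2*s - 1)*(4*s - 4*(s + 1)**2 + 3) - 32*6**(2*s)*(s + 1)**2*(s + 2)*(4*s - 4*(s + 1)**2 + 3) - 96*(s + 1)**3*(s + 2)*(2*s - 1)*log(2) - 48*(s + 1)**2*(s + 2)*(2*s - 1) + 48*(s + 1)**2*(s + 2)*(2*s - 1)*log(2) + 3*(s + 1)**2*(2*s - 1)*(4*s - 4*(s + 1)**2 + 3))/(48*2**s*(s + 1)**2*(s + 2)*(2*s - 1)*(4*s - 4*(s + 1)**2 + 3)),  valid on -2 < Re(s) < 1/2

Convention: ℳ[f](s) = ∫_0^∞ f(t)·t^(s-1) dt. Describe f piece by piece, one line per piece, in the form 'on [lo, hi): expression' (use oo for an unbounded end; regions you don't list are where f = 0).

on [0, 1/2): t**2/4
on [1/2, 2): sqrt(2)*sqrt(t)*log(sqrt(2)*sqrt(t)/2)/2
on [2, 9/2): t*log(sqrt(2)*sqrt(t)/2)/2
on [9/2, 18): t*exp(-sqrt(2)*sqrt(t)/2)/2
on [18, oo): sqrt(2)/sqrt(t)

back out the common scale on t: t**2 on [0, 1/4); sqrt(t)*log(sqrt(t)) on [1/4, 1); t*log(sqrt(t)) on [1, 9/4); …
undo the shared t-power: t on [0, 1/4); log(sqrt(t))/sqrt(t) on [1/4, 1); log(sqrt(t)) on [1, 9/4); …
strip the power substitution: t**2 on [0, 1/2); log(t)/t on [1/2, 1); log(t) on [1, 3/2); …
along the cuts 1/2, 2, 9/2, 18, ℳ[f](s) splits into 5 integrals
the [0, 1/2) slice contributes ∫ t**2/4·t^(s-1) dt
on [1/2, 2) integrate f = sqrt(2)*sqrt(t)*log(sqrt(2)*sqrt(t)/2)/2 against the kernel
on [2, 9/2) integrate f = t*log(sqrt(2)*sqrt(t)/2)/2 against the kernel
segment [9/2, 18) carries t*exp(-sqrt(2)*sqrt(t)/2)/2; integrate it
over [18, ∞), the kernel integral of sqrt(2)/sqrt(t) enters the sum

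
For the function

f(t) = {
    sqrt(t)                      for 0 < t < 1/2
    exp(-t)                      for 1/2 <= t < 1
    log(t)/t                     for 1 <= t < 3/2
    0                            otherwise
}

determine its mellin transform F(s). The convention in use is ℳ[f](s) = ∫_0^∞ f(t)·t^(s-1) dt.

(3*2**s*(2*s + 1)*(s**2 - 2*s + 1)*uppergamma(s, 1/2) - 3*2**s*(2*s + 1)*(s**2 - 2*s + 1)*uppergamma(s, 1) + 3*2**s*(2*s + 1) + 3**s*s*(2*s + 1)*(-2*log(2) + 2*log(3)) - 2*3**s*(2*s + 1) + 3**s*(2*s + 1)*(-2*log(3) + 2*log(2)) + 3*sqrt(2)*(s**2 - 2*s + 1))/(3*2**s*(2*s + 1)*(s**2 - 2*s + 1))
  Re(s) > -1/2

cuts at 1/2, 1: linearity sums the 3 kernel integrals
over [0, 1/2), the kernel integral of sqrt(t) enters the sum
on [1/2, 1) integrate f = exp(-t) against the kernel
∫ over [1, 3/2) of log(t)/t·t^(s-1) joins the sum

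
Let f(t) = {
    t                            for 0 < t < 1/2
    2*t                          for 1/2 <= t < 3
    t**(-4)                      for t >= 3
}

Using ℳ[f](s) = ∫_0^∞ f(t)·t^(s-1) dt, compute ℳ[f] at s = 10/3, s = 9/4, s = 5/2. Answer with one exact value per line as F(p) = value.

cuts at 1/2, 3: linearity sums the 3 kernel integrals
segment 0 to 1/2 holds t; add its integral
∫ over [1/2, 3) of 2*t·t^(s-1) joins the sum
on [3, ∞) integrate f = t**(-4) against the kernel

F(10/3) = 2**(2/3)*(-3 + 7880*6**(1/3))/416
F(9/4) = 2**(3/4)*(-63 + 27320*6**(1/4))/3276
F(5/2) = sqrt(2)*(-27 + 11720*sqrt(6))/1512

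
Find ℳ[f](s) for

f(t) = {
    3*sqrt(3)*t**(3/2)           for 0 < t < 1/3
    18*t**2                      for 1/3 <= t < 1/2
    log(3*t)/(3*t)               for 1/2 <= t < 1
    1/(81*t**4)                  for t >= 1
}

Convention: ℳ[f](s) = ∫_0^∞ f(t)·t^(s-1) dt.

reversing the common scale on t: 3*sqrt(6)*t**(3/2)/4 on [0, 2/3); 9*t**2/2 on [2/3, 1); 2*log(3*t/2)/(3*t) on [1, 2); …
the common scale on t comes off first: t**(3/2) on [0, 1); 2*t**2 on [1, 3/2); log(t)/t on [3/2, 3); …
the 4 pieces separated at 1/3, 1/2, 1 each add one integral
between 0 and 1/3 the integrand is 3*sqrt(3)*t**(3/2)·t^(s-1)
segment 1/3 to 1/2 holds 18*t**2; add its integral
∫ over [1/2, 1) of log(3*t)/(3*t)·t^(s-1) joins the sum
∫ over [1, ∞) of 1/(81*t**4)·t^(s-1) joins the sum

(324*2**s*(s - 4)*(s + 2)*(s**2 - 2*s + 1) - 324*2**s*(s - 4)*(2*s + 3)*(s**2 - 2*s + 1) - 108*3**s*s*(s - 4)*(s + 2)*(2*s + 3)*log(3) + 108*3**s*s*(s - 4)*(s + 2)*(2*s + 3)*log(2) - 108*3**s*(s - 4)*(s + 2)*(2*s + 3)*log(2) + 108*3**s*(s - 4)*(s + 2)*(2*s + 3) + 108*3**s*(s - 4)*(s + 2)*(2*s + 3)*log(3) + 729*3**s*(s - 4)*(2*s + 3)*(s**2 - 2*s + 1) + 54*6**s*s*(s - 4)*(s + 2)*(2*s + 3)*log(3) - 54*6**s*(s - 4)*(s + 2)*(2*s + 3)*log(3) - 54*6**s*(s - 4)*(s + 2)*(2*s + 3) - 2*6**s*(s + 2)*(2*s + 3)*(s**2 - 2*s + 1))/(162*6**s*(s - 4)*(s + 2)*(2*s + 3)*(s**2 - 2*s + 1))
  -3/2 < Re(s) < 4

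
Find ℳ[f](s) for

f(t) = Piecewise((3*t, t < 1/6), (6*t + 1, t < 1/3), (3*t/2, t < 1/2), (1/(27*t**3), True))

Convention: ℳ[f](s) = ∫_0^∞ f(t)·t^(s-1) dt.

reversing the common scale on t: t on [0, 1/2); 2*t + 1 on [1/2, 1); t/2 on [1, 3/2); …
treat the 4 regions marked off by 1/6, 1/3, 1/2 separately and sum
the [0, 1/6) slice contributes ∫ 3*t·t^(s-1) dt
the [1/6, 1/3) slice contributes ∫ (6*t + 1)·t^(s-1) dt
over [1/3, 1/2), the kernel integral of 3*t/2 enters the sum
on [1/2, ∞): add ∫ 1/(27*t**3)·t^(s-1) dt

(270*2**s*s**2 - 702*2**s*s - 324*2**s + 49*3**s*s**2 - 275*3**s*s - 162*s**2 + 378*s + 324)/(108*6**s*s*(s**2 - 2*s - 3))
  -1 < Re(s) < 3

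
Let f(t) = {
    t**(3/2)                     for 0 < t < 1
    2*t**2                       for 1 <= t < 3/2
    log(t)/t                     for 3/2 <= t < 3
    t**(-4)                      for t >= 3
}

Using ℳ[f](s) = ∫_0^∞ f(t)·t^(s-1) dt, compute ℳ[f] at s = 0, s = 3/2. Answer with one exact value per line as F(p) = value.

cuts at 1, 3/2, 3: linearity sums the 4 kernel integrals
[0, 1) adds the kernel integral of t**(3/2)
segment [1, 3/2) carries 2*t**2; integrate it
on [3/2, 3) integrate f = log(t)/t against the kernel
the [3, ∞) slice contributes ∫ t**(-4)·t^(s-1) dt

F(0) = log(6**(1/3)/2) + 365/162
F(3/2) = -538*sqrt(3)/135 - 5/21 + log(2**(sqrt(6))*3**(-sqrt(6) + 2*sqrt(3))) + 83*sqrt(6)/28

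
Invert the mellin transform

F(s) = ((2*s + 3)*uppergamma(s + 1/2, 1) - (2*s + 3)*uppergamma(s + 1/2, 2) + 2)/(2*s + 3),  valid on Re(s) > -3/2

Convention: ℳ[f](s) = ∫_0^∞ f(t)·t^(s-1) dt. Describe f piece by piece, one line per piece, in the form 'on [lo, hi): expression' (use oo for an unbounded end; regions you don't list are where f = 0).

on [0, 1): t**(3/2)
on [1, 2): sqrt(t)*exp(-t)

the shared t-power comes off first: t on [0, 1); exp(-t) on [1, 2)
slice at 1, transform all 2 pieces, and sum them
on [0, 1) integrate f = t**(3/2) against the kernel
∫ sqrt(t)*exp(-t)·t^(s-1) over [1, 2)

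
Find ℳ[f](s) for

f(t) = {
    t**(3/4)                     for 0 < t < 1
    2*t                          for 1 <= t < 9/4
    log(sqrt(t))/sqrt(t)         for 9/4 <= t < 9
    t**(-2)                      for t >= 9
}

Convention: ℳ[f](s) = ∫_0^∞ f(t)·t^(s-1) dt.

(324*2**(2*s)*(2*s - 4)*(2*s + 2)*(4*s**2 - 4*s + 1) - 324*2**(2*s)*(2*s - 4)*(4*s + 3)*(4*s**2 - 4*s + 1) - 216*3**(2*s)*s*(2*s - 4)*(2*s + 2)*(4*s + 3)*log(3) + 216*3**(2*s)*s*(2*s - 4)*(2*s + 2)*(4*s + 3)*log(2) - 108*3**(2*s)*(2*s - 4)*(2*s + 2)*(4*s + 3)*log(2) + 108*3**(2*s)*(2*s - 4)*(2*s + 2)*(4*s + 3) + 108*3**(2*s)*(2*s - 4)*(2*s + 2)*(4*s + 3)*log(3) + 729*3**(2*s)*(2*s - 4)*(4*s + 3)*(4*s**2 - 4*s + 1) + 108*6**(2*s)*s*(2*s - 4)*(2*s + 2)*(4*s + 3)*log(3) - 54*6**(2*s)*(2*s - 4)*(2*s + 2)*(4*s + 3)*log(3) - 54*6**(2*s)*(2*s - 4)*(2*s + 2)*(4*s + 3) - 2*6**(2*s)*(2*s + 2)*(4*s + 3)*(4*s**2 - 4*s + 1))/(81*2**(2*s)*(2*s - 4)*(2*s + 2)*(4*s + 3)*(4*s**2 - 4*s + 1))
  -3/4 < Re(s) < 2

back out the power substitution: t**(3/2) on [0, 1); 2*t**2 on [1, 3/2); log(t)/t on [3/2, 3); …
integrate the 4 segments split at 1, 9/4, 9, then add the results
the [0, 1) slice contributes ∫ t**(3/4)·t^(s-1) dt
[1, 9/4) adds the kernel integral of 2*t
on [9/4, 9): add ∫ log(sqrt(t))/sqrt(t)·t^(s-1) dt
segment [9, ∞) carries t**(-2); integrate it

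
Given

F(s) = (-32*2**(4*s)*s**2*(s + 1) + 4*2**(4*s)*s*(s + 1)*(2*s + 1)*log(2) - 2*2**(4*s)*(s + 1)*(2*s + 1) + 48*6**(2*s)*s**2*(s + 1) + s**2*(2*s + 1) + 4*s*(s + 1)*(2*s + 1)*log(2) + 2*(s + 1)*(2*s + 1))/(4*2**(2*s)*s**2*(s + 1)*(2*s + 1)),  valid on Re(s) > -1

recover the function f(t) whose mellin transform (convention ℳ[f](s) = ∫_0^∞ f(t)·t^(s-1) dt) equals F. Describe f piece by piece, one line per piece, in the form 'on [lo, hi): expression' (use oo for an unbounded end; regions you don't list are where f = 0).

the power substitution comes off first: t**2 on [0, 1/2); log(t) on [1/2, 2); 2*t on [2, 3)
cuts at 1/4, 4: linearity sums the 3 kernel integrals
piece [0, 1/4): integrate t against the kernel
over [1/4, 4), the kernel integral of log(sqrt(t)) enters the sum
on [4, 9): add ∫ 2*sqrt(t)·t^(s-1) dt

on [0, 1/4): t
on [1/4, 4): log(sqrt(t))
on [4, 9): 2*sqrt(t)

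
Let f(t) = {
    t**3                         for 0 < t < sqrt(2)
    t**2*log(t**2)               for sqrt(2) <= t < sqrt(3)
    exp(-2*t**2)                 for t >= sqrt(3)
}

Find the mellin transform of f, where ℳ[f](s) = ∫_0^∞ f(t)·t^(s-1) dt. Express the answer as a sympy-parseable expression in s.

invert the power substitution to get t**(3/2) on [0, 2); t*log(t) on [2, 3); exp(-2*t) on [3, ∞)
slice at sqrt(2), sqrt(3), transform all 3 pieces, and sum them
∫ t**3·t^(s-1) over [0, sqrt(2))
over [sqrt(2), sqrt(3)), the kernel integral of t**2*log(t**2) enters the sum
on [sqrt(3), ∞): add ∫ exp(-2*t**2)·t^(s-1) dt

(-12**(s/2)*s*(s + 3)*log(2) - 2*12**(s/2)*(s + 3)*log(2) + 2*12**(s/2)*(s + 3) + 4*12**(s/2)*sqrt(2)*(s**2/4 + s + 1) + 3*18**(s/2)*s*(s + 3)*log(3)/2 - 3*18**(s/2)*(s + 3) + 3*18**(s/2)*(s + 3)*log(3) + 3**(s/2)*(s + 3)*(s**2/4 + s + 1)*uppergamma(s/2, 6))/(2*6**(s/2)*(s + 3)*(s**2/4 + s + 1))
  Re(s) > -3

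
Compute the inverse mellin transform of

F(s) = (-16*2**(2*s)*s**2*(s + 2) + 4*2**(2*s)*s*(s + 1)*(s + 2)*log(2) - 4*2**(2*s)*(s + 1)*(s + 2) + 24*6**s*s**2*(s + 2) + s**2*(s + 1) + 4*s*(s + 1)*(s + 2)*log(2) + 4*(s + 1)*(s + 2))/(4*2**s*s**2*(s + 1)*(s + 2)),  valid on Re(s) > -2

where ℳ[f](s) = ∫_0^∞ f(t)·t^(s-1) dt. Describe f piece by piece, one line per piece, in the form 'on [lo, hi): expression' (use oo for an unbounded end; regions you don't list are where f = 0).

breakpoints 1/2, 2: one integral from each of the 3 segments
segment [0, 1/2) carries t**2; integrate it
on [1/2, 2): add ∫ log(t)·t^(s-1) dt
on [2, 3) integrate f = 2*t against the kernel

on [0, 1/2): t**2
on [1/2, 2): log(t)
on [2, 3): 2*t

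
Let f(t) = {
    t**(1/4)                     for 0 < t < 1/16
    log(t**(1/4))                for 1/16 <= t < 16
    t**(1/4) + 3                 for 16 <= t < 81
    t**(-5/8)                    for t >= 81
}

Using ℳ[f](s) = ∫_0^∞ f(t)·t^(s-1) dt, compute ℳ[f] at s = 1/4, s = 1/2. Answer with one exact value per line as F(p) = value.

F(1/4) = 8*sqrt(3)/27 + 10*log(2) + 33/2
F(1/2) = 8*sqrt(3)/3 + 17*log(2)/2 + 207/4

remove the power substitution first: sqrt(t) on [0, 1/4); log(sqrt(t)) on [1/4, 4); sqrt(t) + 3 on [4, 9); …
invert the power substitution to get t on [0, 1/2); log(t) on [1/2, 2); t + 3 on [2, 3); …
treat the 4 regions marked off by 1/16, 16, 81 separately and sum
for t in [0, 1/16): the term is ∫ t**(1/4)·t^(s-1)
for t in [1/16, 16): the term is ∫ log(t**(1/4))·t^(s-1)
∫ over [16, 81) of (t**(1/4) + 3)·t^(s-1) joins the sum
between 81 and ∞ the integrand is t**(-5/8)·t^(s-1)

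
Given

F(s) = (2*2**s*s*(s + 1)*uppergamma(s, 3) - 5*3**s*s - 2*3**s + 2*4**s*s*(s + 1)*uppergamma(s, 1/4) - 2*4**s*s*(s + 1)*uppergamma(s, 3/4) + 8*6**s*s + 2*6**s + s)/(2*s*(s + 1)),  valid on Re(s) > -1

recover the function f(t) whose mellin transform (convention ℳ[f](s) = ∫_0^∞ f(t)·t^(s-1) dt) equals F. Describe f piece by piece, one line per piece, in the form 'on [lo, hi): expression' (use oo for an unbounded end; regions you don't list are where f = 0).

reversing the common scale on t: t on [0, 1/2); exp(-t/2) on [1/2, 3/2); t + 1 on [3/2, 3); …
split f at 1, 3, 6: ℳ[f](s) collects 4 kernel integrals
over [0, 1), the kernel integral of t/2 enters the sum
[1, 3) adds the kernel integral of exp(-t/4)
between 3 and 6 the integrand is (t/2 + 1)·t^(s-1)
∫ exp(-t/2)·t^(s-1) over [6, ∞)

on [0, 1): t/2
on [1, 3): exp(-t/4)
on [3, 6): t/2 + 1
on [6, oo): exp(-t/2)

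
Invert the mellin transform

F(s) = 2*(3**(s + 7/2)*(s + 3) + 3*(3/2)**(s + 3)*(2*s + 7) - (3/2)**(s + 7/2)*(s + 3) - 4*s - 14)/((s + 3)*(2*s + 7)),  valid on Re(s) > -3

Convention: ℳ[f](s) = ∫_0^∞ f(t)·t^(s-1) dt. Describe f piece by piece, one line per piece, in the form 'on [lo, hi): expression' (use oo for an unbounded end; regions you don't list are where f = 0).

linearity at 1, 3/2 turns ℳ[f](s) into 3 summed integrals
[0, 1) adds the kernel integral of 2*t**3
over [1, 3/2), the kernel integral of 6*t**3 enters the sum
segment [3/2, 3) carries t**(7/2); integrate it

on [0, 1): 2*t**3
on [1, 3/2): 6*t**3
on [3/2, 3): t**(7/2)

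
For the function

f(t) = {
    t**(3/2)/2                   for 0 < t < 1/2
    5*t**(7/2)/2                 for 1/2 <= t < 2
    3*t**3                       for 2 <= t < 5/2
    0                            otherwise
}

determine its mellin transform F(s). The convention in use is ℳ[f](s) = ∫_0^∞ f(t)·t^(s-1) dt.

linearity at 1/2, 2 turns ℳ[f](s) into 3 summed integrals
[0, 1/2) adds the kernel integral of t**(3/2)/2
between 1/2 and 2 the integrand is 5*t**(7/2)/2·t^(s-1)
for t in [2, 5/2): the term is ∫ 3*t**3·t^(s-1)

(-5*2**(1/2 - s)*(s + 3)*(2*s + 3) + 2**(5/2 - s)*(s + 3)*(2*s + 7) - 3*2**(s + 7)*(2*s + 3)*(2*s + 7) + 5*2**(s + 15/2)*(s + 3)*(2*s + 3) + 750*(5/2)**s*(2*s + 3)*(2*s + 7))/(16*(s + 3)*(2*s + 3)*(2*s + 7))
  Re(s) > -3/2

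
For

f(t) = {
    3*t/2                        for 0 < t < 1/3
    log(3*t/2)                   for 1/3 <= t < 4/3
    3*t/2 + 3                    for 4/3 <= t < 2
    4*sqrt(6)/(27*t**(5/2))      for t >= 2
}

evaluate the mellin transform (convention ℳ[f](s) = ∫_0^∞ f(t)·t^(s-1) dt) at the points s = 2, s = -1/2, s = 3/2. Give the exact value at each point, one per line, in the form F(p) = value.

remove the common scale on t first: t on [0, 1/2); log(t) on [1/2, 2); t + 3 on [2, 3); …
integrate the 4 segments split at 1/3, 4/3, 2, then add the results
the [0, 1/3) slice contributes ∫ 3*t/2·t^(s-1) dt
[1/3, 4/3) adds the kernel integral of log(3*t/2)
on [4/3, 2) integrate f = (3*t/2 + 3) against the kernel
segment [2, ∞) carries 4*sqrt(6)/(27*t**(5/2)); integrate it

F(2) = 8*sqrt(3)/27 + 17*log(2)/18 + 23/4
F(-1/2) = sqrt(3)*(-486*log(2) + sqrt(2) + 648)/162
F(3/2) = sqrt(3)*(-1139 + 30*sqrt(2) + 270*log(2) + 864*sqrt(6))/405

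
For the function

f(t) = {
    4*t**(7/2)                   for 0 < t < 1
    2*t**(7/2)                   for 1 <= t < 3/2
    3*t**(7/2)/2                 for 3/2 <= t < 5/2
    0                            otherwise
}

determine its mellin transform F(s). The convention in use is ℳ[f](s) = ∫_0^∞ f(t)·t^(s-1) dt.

((3/2)**(s + 7/2) + 3*(5/2)**(s + 7/2) + 4)/(2*s + 7)
  Re(s) > -7/2

split f at 1, 3/2: ℳ[f](s) collects 3 kernel integrals
the [0, 1) slice contributes ∫ 4*t**(7/2)·t^(s-1) dt
on [1, 3/2): add ∫ 2*t**(7/2)·t^(s-1) dt
on [3/2, 5/2): add ∫ 3*t**(7/2)/2·t^(s-1) dt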